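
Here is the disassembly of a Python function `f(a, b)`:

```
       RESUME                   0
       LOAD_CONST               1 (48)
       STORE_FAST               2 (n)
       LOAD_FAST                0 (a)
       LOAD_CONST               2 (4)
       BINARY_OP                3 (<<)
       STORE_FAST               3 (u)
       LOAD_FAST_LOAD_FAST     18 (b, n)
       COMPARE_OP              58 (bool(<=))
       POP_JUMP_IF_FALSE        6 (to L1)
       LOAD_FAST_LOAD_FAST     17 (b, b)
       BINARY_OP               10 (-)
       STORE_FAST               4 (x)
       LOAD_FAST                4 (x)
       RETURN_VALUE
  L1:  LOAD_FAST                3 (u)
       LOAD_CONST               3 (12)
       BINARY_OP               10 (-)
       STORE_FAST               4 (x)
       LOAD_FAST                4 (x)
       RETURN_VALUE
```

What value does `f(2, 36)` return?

LOAD_CONST → push 48. Stack: [48]
STORE_FAST n → n=48. Stack: []
LOAD_FAST a → push 2. Stack: [2]
LOAD_CONST → push 4. Stack: [2, 4]
BINARY_OP << → 2 << 4 = 32. Stack: [32]
STORE_FAST u → u=32. Stack: []
LOAD_FAST_LOAD_FAST b,n → push 36,48. Stack: [36, 48]
COMPARE_OP bool(<=) → 36 vs 48 = True. Stack: [True]
POP_JUMP_IF_FALSE → pop True; no jump. Stack: []
LOAD_FAST_LOAD_FAST b,b → push 36,36. Stack: [36, 36]
BINARY_OP - → 36 - 36 = 0. Stack: [0]
STORE_FAST x → x=0. Stack: []
LOAD_FAST x → push 0. Stack: [0]
RETURN_VALUE → return 0.

0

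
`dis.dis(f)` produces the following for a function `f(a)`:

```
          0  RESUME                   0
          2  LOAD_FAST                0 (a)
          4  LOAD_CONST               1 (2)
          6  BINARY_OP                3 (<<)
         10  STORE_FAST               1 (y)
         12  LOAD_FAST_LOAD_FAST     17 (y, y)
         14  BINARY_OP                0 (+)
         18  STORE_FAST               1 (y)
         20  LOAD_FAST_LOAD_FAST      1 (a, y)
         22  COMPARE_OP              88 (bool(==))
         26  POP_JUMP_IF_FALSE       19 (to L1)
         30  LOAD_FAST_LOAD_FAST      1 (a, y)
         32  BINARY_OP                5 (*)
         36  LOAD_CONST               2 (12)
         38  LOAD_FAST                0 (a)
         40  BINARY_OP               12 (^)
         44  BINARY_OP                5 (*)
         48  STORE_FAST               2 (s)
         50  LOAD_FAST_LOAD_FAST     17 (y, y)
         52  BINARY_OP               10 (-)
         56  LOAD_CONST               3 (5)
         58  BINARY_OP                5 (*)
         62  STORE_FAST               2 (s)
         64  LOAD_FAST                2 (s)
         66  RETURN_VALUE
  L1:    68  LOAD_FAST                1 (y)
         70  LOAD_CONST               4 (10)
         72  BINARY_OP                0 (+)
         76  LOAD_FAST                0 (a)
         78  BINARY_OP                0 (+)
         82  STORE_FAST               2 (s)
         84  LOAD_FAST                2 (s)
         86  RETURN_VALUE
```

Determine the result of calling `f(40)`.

370

LOAD_FAST a → push 40. Stack: [40]
LOAD_CONST → push 2. Stack: [40, 2]
BINARY_OP << → 40 << 2 = 160. Stack: [160]
STORE_FAST y → y=160. Stack: []
LOAD_FAST_LOAD_FAST y,y → push 160,160. Stack: [160, 160]
BINARY_OP + → 160 + 160 = 320. Stack: [320]
STORE_FAST y → y=320. Stack: []
LOAD_FAST_LOAD_FAST a,y → push 40,320. Stack: [40, 320]
COMPARE_OP bool(==) → 40 vs 320 = False. Stack: [False]
POP_JUMP_IF_FALSE → pop False; jump. Stack: []
LOAD_FAST y → push 320. Stack: [320]
LOAD_CONST → push 10. Stack: [320, 10]
BINARY_OP + → 320 + 10 = 330. Stack: [330]
LOAD_FAST a → push 40. Stack: [330, 40]
BINARY_OP + → 330 + 40 = 370. Stack: [370]
STORE_FAST s → s=370. Stack: []
LOAD_FAST s → push 370. Stack: [370]
RETURN_VALUE → return 370.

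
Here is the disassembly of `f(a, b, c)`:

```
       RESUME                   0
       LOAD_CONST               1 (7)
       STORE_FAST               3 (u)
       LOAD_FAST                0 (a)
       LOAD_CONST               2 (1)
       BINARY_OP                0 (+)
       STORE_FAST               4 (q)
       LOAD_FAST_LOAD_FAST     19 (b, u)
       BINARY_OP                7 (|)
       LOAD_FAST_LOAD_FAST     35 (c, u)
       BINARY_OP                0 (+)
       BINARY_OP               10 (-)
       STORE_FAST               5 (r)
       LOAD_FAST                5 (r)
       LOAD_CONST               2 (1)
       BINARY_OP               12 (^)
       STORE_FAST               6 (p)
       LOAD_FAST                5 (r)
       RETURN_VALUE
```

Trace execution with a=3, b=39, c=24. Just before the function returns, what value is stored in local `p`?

9

LOAD_CONST → push 7. Stack: [7]
STORE_FAST u → u=7. Stack: []
LOAD_FAST a → push 3. Stack: [3]
LOAD_CONST → push 1. Stack: [3, 1]
BINARY_OP + → 3 + 1 = 4. Stack: [4]
STORE_FAST q → q=4. Stack: []
LOAD_FAST_LOAD_FAST b,u → push 39,7. Stack: [39, 7]
BINARY_OP | → 39 | 7 = 39. Stack: [39]
LOAD_FAST_LOAD_FAST c,u → push 24,7. Stack: [39, 24, 7]
BINARY_OP + → 24 + 7 = 31. Stack: [39, 31]
BINARY_OP - → 39 - 31 = 8. Stack: [8]
STORE_FAST r → r=8. Stack: []
LOAD_FAST r → push 8. Stack: [8]
LOAD_CONST → push 1. Stack: [8, 1]
BINARY_OP ^ → 8 ^ 1 = 9. Stack: [9]
STORE_FAST p → p=9. Stack: []
LOAD_FAST r → push 8. Stack: [8]
RETURN_VALUE → return 8.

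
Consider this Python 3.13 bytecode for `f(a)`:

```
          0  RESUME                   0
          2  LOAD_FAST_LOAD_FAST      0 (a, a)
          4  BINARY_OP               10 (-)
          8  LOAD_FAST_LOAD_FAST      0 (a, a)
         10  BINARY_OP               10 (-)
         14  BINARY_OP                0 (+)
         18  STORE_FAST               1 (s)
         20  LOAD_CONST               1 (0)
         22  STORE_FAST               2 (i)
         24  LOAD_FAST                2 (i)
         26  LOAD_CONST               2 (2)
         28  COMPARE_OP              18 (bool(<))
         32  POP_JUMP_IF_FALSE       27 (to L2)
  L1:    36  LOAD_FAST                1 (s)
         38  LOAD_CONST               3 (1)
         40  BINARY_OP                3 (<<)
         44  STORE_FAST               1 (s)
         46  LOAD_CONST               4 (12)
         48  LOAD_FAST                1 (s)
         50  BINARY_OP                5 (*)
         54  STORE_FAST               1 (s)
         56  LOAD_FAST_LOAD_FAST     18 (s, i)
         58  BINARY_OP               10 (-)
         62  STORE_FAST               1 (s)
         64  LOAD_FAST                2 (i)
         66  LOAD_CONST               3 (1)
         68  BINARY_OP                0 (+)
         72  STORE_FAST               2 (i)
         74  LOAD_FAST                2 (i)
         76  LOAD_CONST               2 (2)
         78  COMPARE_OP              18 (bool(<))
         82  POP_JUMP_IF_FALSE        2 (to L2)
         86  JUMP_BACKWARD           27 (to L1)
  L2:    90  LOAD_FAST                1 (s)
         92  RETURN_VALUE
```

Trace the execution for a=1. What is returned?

-1

LOAD_FAST_LOAD_FAST a,a → push 1,1. Stack: [1, 1]
BINARY_OP - → 1 - 1 = 0. Stack: [0]
LOAD_FAST_LOAD_FAST a,a → push 1,1. Stack: [0, 1, 1]
BINARY_OP - → 1 - 1 = 0. Stack: [0, 0]
BINARY_OP + → 0 + 0 = 0. Stack: [0]
STORE_FAST s → s=0. Stack: []
LOAD_CONST → push 0. Stack: [0]
STORE_FAST i → i=0. Stack: []
LOAD_FAST i → push 0. Stack: [0]
LOAD_CONST → push 2. Stack: [0, 2]
COMPARE_OP bool(<) → 0 vs 2 = True. Stack: [True]
POP_JUMP_IF_FALSE → pop True; no jump. Stack: []
LOAD_FAST s → push 0. Stack: [0]
LOAD_CONST → push 1. Stack: [0, 1]
BINARY_OP << → 0 << 1 = 0. Stack: [0]
STORE_FAST s → s=0. Stack: []
LOAD_CONST → push 12. Stack: [12]
LOAD_FAST s → push 0. Stack: [12, 0]
BINARY_OP * → 12 * 0 = 0. Stack: [0]
STORE_FAST s → s=0. Stack: []
LOAD_FAST_LOAD_FAST s,i → push 0,0. Stack: [0, 0]
BINARY_OP - → 0 - 0 = 0. Stack: [0]
STORE_FAST s → s=0. Stack: []
LOAD_FAST i → push 0. Stack: [0]
LOAD_CONST → push 1. Stack: [0, 1]
BINARY_OP + → 0 + 1 = 1. Stack: [1]
STORE_FAST i → i=1. Stack: []
LOAD_FAST i → push 1. Stack: [1]
LOAD_CONST → push 2. Stack: [1, 2]
COMPARE_OP bool(<) → 1 vs 2 = True. Stack: [True]
POP_JUMP_IF_FALSE → pop True; no jump. Stack: []
LOAD_FAST s → push 0. Stack: [0]
LOAD_CONST → push 1. Stack: [0, 1]
BINARY_OP << → 0 << 1 = 0. Stack: [0]
STORE_FAST s → s=0. Stack: []
LOAD_CONST → push 12. Stack: [12]
LOAD_FAST s → push 0. Stack: [12, 0]
BINARY_OP * → 12 * 0 = 0. Stack: [0]
STORE_FAST s → s=0. Stack: []
LOAD_FAST_LOAD_FAST s,i → push 0,1. Stack: [0, 1]
BINARY_OP - → 0 - 1 = -1. Stack: [-1]
STORE_FAST s → s=-1. Stack: []
LOAD_FAST i → push 1. Stack: [1]
LOAD_CONST → push 1. Stack: [1, 1]
BINARY_OP + → 1 + 1 = 2. Stack: [2]
STORE_FAST i → i=2. Stack: []
LOAD_FAST i → push 2. Stack: [2]
LOAD_CONST → push 2. Stack: [2, 2]
COMPARE_OP bool(<) → 2 vs 2 = False. Stack: [False]
POP_JUMP_IF_FALSE → pop False; jump. Stack: []
LOAD_FAST s → push -1. Stack: [-1]
RETURN_VALUE → return -1.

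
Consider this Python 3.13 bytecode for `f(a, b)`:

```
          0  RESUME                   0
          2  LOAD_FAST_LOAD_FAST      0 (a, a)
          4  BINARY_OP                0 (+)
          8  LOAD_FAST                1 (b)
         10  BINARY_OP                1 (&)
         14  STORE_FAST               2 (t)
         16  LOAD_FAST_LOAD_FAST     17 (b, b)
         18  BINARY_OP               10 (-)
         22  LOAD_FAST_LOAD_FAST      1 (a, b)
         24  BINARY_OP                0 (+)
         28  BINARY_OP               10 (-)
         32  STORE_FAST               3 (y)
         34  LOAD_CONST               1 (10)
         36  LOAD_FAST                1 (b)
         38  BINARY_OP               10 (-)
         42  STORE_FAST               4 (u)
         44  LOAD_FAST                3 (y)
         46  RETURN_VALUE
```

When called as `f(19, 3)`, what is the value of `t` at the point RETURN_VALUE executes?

LOAD_FAST_LOAD_FAST a,a → push 19,19. Stack: [19, 19]
BINARY_OP + → 19 + 19 = 38. Stack: [38]
LOAD_FAST b → push 3. Stack: [38, 3]
BINARY_OP & → 38 & 3 = 2. Stack: [2]
STORE_FAST t → t=2. Stack: []
LOAD_FAST_LOAD_FAST b,b → push 3,3. Stack: [3, 3]
BINARY_OP - → 3 - 3 = 0. Stack: [0]
LOAD_FAST_LOAD_FAST a,b → push 19,3. Stack: [0, 19, 3]
BINARY_OP + → 19 + 3 = 22. Stack: [0, 22]
BINARY_OP - → 0 - 22 = -22. Stack: [-22]
STORE_FAST y → y=-22. Stack: []
LOAD_CONST → push 10. Stack: [10]
LOAD_FAST b → push 3. Stack: [10, 3]
BINARY_OP - → 10 - 3 = 7. Stack: [7]
STORE_FAST u → u=7. Stack: []
LOAD_FAST y → push -22. Stack: [-22]
RETURN_VALUE → return -22.

2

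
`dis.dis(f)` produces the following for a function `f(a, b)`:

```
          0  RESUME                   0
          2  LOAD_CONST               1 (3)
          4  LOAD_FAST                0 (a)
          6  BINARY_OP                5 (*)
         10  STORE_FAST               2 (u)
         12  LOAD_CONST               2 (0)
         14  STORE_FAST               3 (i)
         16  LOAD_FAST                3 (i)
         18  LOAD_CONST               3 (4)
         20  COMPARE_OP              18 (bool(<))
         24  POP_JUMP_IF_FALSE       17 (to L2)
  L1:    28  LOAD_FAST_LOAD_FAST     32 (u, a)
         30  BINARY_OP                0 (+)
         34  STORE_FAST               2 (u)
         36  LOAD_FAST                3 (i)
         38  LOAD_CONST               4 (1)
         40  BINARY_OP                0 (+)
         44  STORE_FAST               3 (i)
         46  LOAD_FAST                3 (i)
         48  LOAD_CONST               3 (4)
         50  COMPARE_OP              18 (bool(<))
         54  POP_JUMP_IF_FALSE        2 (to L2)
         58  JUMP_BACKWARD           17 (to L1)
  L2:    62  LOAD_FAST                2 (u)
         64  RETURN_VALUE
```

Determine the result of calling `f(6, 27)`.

42

LOAD_CONST → push 3. Stack: [3]
LOAD_FAST a → push 6. Stack: [3, 6]
BINARY_OP * → 3 * 6 = 18. Stack: [18]
STORE_FAST u → u=18. Stack: []
LOAD_CONST → push 0. Stack: [0]
STORE_FAST i → i=0. Stack: []
LOAD_FAST i → push 0. Stack: [0]
LOAD_CONST → push 4. Stack: [0, 4]
COMPARE_OP bool(<) → 0 vs 4 = True. Stack: [True]
POP_JUMP_IF_FALSE → pop True; no jump. Stack: []
LOAD_FAST_LOAD_FAST u,a → push 18,6. Stack: [18, 6]
BINARY_OP + → 18 + 6 = 24. Stack: [24]
STORE_FAST u → u=24. Stack: []
LOAD_FAST i → push 0. Stack: [0]
LOAD_CONST → push 1. Stack: [0, 1]
BINARY_OP + → 0 + 1 = 1. Stack: [1]
STORE_FAST i → i=1. Stack: []
LOAD_FAST i → push 1. Stack: [1]
LOAD_CONST → push 4. Stack: [1, 4]
COMPARE_OP bool(<) → 1 vs 4 = True. Stack: [True]
POP_JUMP_IF_FALSE → pop True; no jump. Stack: []
LOAD_FAST_LOAD_FAST u,a → push 24,6. Stack: [24, 6]
BINARY_OP + → 24 + 6 = 30. Stack: [30]
STORE_FAST u → u=30. Stack: []
LOAD_FAST i → push 1. Stack: [1]
LOAD_CONST → push 1. Stack: [1, 1]
BINARY_OP + → 1 + 1 = 2. Stack: [2]
STORE_FAST i → i=2. Stack: []
LOAD_FAST i → push 2. Stack: [2]
LOAD_CONST → push 4. Stack: [2, 4]
COMPARE_OP bool(<) → 2 vs 4 = True. Stack: [True]
POP_JUMP_IF_FALSE → pop True; no jump. Stack: []
LOAD_FAST_LOAD_FAST u,a → push 30,6. Stack: [30, 6]
BINARY_OP + → 30 + 6 = 36. Stack: [36]
STORE_FAST u → u=36. Stack: []
LOAD_FAST i → push 2. Stack: [2]
LOAD_CONST → push 1. Stack: [2, 1]
BINARY_OP + → 2 + 1 = 3. Stack: [3]
STORE_FAST i → i=3. Stack: []
LOAD_FAST i → push 3. Stack: [3]
LOAD_CONST → push 4. Stack: [3, 4]
COMPARE_OP bool(<) → 3 vs 4 = True. Stack: [True]
POP_JUMP_IF_FALSE → pop True; no jump. Stack: []
LOAD_FAST_LOAD_FAST u,a → push 36,6. Stack: [36, 6]
BINARY_OP + → 36 + 6 = 42. Stack: [42]
STORE_FAST u → u=42. Stack: []
LOAD_FAST i → push 3. Stack: [3]
LOAD_CONST → push 1. Stack: [3, 1]
BINARY_OP + → 3 + 1 = 4. Stack: [4]
STORE_FAST i → i=4. Stack: []
LOAD_FAST i → push 4. Stack: [4]
LOAD_CONST → push 4. Stack: [4, 4]
COMPARE_OP bool(<) → 4 vs 4 = False. Stack: [False]
POP_JUMP_IF_FALSE → pop False; jump. Stack: []
LOAD_FAST u → push 42. Stack: [42]
RETURN_VALUE → return 42.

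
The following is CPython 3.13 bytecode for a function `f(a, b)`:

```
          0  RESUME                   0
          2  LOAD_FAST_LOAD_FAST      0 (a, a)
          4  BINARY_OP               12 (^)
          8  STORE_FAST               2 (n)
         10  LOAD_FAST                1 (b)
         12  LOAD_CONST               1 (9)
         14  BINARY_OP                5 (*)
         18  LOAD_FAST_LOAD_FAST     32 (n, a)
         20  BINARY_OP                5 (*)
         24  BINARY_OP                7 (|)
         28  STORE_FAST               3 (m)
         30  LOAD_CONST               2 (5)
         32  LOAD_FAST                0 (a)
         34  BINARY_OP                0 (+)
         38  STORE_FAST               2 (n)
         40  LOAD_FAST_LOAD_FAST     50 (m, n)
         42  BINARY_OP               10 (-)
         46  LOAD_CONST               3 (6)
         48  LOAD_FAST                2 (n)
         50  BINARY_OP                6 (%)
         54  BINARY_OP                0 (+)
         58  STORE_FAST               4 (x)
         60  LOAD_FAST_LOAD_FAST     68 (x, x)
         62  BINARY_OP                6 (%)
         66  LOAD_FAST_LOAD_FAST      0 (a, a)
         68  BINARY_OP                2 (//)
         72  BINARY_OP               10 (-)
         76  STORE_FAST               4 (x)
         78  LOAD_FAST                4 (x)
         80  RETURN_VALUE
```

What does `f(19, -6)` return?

-1

LOAD_FAST_LOAD_FAST a,a → push 19,19. Stack: [19, 19]
BINARY_OP ^ → 19 ^ 19 = 0. Stack: [0]
STORE_FAST n → n=0. Stack: []
LOAD_FAST b → push -6. Stack: [-6]
LOAD_CONST → push 9. Stack: [-6, 9]
BINARY_OP * → -6 * 9 = -54. Stack: [-54]
LOAD_FAST_LOAD_FAST n,a → push 0,19. Stack: [-54, 0, 19]
BINARY_OP * → 0 * 19 = 0. Stack: [-54, 0]
BINARY_OP | → -54 | 0 = -54. Stack: [-54]
STORE_FAST m → m=-54. Stack: []
LOAD_CONST → push 5. Stack: [5]
LOAD_FAST a → push 19. Stack: [5, 19]
BINARY_OP + → 5 + 19 = 24. Stack: [24]
STORE_FAST n → n=24. Stack: []
LOAD_FAST_LOAD_FAST m,n → push -54,24. Stack: [-54, 24]
BINARY_OP - → -54 - 24 = -78. Stack: [-78]
LOAD_CONST → push 6. Stack: [-78, 6]
LOAD_FAST n → push 24. Stack: [-78, 6, 24]
BINARY_OP % → 6 % 24 = 6. Stack: [-78, 6]
BINARY_OP + → -78 + 6 = -72. Stack: [-72]
STORE_FAST x → x=-72. Stack: []
LOAD_FAST_LOAD_FAST x,x → push -72,-72. Stack: [-72, -72]
BINARY_OP % → -72 % -72 = 0. Stack: [0]
LOAD_FAST_LOAD_FAST a,a → push 19,19. Stack: [0, 19, 19]
BINARY_OP // → 19 // 19 = 1. Stack: [0, 1]
BINARY_OP - → 0 - 1 = -1. Stack: [-1]
STORE_FAST x → x=-1. Stack: []
LOAD_FAST x → push -1. Stack: [-1]
RETURN_VALUE → return -1.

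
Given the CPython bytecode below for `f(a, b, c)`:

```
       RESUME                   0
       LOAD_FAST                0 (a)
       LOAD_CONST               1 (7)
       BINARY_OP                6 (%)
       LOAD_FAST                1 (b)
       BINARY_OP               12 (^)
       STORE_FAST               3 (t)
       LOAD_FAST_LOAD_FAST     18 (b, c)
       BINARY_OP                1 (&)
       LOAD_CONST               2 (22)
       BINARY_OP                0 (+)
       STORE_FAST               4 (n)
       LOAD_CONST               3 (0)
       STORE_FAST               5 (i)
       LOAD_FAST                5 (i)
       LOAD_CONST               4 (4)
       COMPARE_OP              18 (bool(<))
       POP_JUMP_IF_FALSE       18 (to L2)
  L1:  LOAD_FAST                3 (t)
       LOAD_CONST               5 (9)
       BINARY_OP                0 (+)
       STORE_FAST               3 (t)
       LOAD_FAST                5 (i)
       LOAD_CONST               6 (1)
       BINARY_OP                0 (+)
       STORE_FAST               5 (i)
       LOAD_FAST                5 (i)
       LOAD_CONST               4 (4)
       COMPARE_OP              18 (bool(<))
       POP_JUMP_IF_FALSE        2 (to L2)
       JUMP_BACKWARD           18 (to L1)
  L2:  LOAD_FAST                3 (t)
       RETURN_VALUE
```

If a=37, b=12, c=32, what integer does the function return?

50

LOAD_FAST a → push 37. Stack: [37]
LOAD_CONST → push 7. Stack: [37, 7]
BINARY_OP % → 37 % 7 = 2. Stack: [2]
LOAD_FAST b → push 12. Stack: [2, 12]
BINARY_OP ^ → 2 ^ 12 = 14. Stack: [14]
STORE_FAST t → t=14. Stack: []
LOAD_FAST_LOAD_FAST b,c → push 12,32. Stack: [12, 32]
BINARY_OP & → 12 & 32 = 0. Stack: [0]
LOAD_CONST → push 22. Stack: [0, 22]
BINARY_OP + → 0 + 22 = 22. Stack: [22]
STORE_FAST n → n=22. Stack: []
LOAD_CONST → push 0. Stack: [0]
STORE_FAST i → i=0. Stack: []
LOAD_FAST i → push 0. Stack: [0]
LOAD_CONST → push 4. Stack: [0, 4]
COMPARE_OP bool(<) → 0 vs 4 = True. Stack: [True]
POP_JUMP_IF_FALSE → pop True; no jump. Stack: []
LOAD_FAST t → push 14. Stack: [14]
LOAD_CONST → push 9. Stack: [14, 9]
BINARY_OP + → 14 + 9 = 23. Stack: [23]
STORE_FAST t → t=23. Stack: []
LOAD_FAST i → push 0. Stack: [0]
LOAD_CONST → push 1. Stack: [0, 1]
BINARY_OP + → 0 + 1 = 1. Stack: [1]
STORE_FAST i → i=1. Stack: []
LOAD_FAST i → push 1. Stack: [1]
LOAD_CONST → push 4. Stack: [1, 4]
COMPARE_OP bool(<) → 1 vs 4 = True. Stack: [True]
POP_JUMP_IF_FALSE → pop True; no jump. Stack: []
LOAD_FAST t → push 23. Stack: [23]
LOAD_CONST → push 9. Stack: [23, 9]
BINARY_OP + → 23 + 9 = 32. Stack: [32]
STORE_FAST t → t=32. Stack: []
LOAD_FAST i → push 1. Stack: [1]
LOAD_CONST → push 1. Stack: [1, 1]
BINARY_OP + → 1 + 1 = 2. Stack: [2]
STORE_FAST i → i=2. Stack: []
LOAD_FAST i → push 2. Stack: [2]
LOAD_CONST → push 4. Stack: [2, 4]
COMPARE_OP bool(<) → 2 vs 4 = True. Stack: [True]
POP_JUMP_IF_FALSE → pop True; no jump. Stack: []
LOAD_FAST t → push 32. Stack: [32]
LOAD_CONST → push 9. Stack: [32, 9]
BINARY_OP + → 32 + 9 = 41. Stack: [41]
STORE_FAST t → t=41. Stack: []
LOAD_FAST i → push 2. Stack: [2]
LOAD_CONST → push 1. Stack: [2, 1]
BINARY_OP + → 2 + 1 = 3. Stack: [3]
STORE_FAST i → i=3. Stack: []
LOAD_FAST i → push 3. Stack: [3]
LOAD_CONST → push 4. Stack: [3, 4]
COMPARE_OP bool(<) → 3 vs 4 = True. Stack: [True]
POP_JUMP_IF_FALSE → pop True; no jump. Stack: []
LOAD_FAST t → push 41. Stack: [41]
LOAD_CONST → push 9. Stack: [41, 9]
BINARY_OP + → 41 + 9 = 50. Stack: [50]
STORE_FAST t → t=50. Stack: []
LOAD_FAST i → push 3. Stack: [3]
LOAD_CONST → push 1. Stack: [3, 1]
BINARY_OP + → 3 + 1 = 4. Stack: [4]
STORE_FAST i → i=4. Stack: []
LOAD_FAST i → push 4. Stack: [4]
LOAD_CONST → push 4. Stack: [4, 4]
COMPARE_OP bool(<) → 4 vs 4 = False. Stack: [False]
POP_JUMP_IF_FALSE → pop False; jump. Stack: []
LOAD_FAST t → push 50. Stack: [50]
RETURN_VALUE → return 50.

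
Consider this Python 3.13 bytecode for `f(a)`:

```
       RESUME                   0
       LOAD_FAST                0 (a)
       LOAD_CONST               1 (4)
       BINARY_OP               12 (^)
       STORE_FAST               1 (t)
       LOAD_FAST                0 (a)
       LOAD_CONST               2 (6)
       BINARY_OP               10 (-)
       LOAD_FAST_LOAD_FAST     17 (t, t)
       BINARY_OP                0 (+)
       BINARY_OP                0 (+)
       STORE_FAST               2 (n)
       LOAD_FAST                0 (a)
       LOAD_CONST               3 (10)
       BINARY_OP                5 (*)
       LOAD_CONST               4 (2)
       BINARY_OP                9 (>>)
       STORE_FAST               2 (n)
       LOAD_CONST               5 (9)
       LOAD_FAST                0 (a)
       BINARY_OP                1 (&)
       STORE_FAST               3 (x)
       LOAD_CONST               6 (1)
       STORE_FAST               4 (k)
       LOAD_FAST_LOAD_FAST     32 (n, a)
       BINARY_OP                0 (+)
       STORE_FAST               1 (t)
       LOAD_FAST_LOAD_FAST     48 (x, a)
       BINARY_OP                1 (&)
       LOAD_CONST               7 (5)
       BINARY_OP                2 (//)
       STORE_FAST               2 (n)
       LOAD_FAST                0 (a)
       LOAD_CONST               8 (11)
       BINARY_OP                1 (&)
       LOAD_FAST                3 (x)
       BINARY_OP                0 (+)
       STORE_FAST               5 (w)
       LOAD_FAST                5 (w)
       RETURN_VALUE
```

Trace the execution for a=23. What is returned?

4

LOAD_FAST a → push 23. Stack: [23]
LOAD_CONST → push 4. Stack: [23, 4]
BINARY_OP ^ → 23 ^ 4 = 19. Stack: [19]
STORE_FAST t → t=19. Stack: []
LOAD_FAST a → push 23. Stack: [23]
LOAD_CONST → push 6. Stack: [23, 6]
BINARY_OP - → 23 - 6 = 17. Stack: [17]
LOAD_FAST_LOAD_FAST t,t → push 19,19. Stack: [17, 19, 19]
BINARY_OP + → 19 + 19 = 38. Stack: [17, 38]
BINARY_OP + → 17 + 38 = 55. Stack: [55]
STORE_FAST n → n=55. Stack: []
LOAD_FAST a → push 23. Stack: [23]
LOAD_CONST → push 10. Stack: [23, 10]
BINARY_OP * → 23 * 10 = 230. Stack: [230]
LOAD_CONST → push 2. Stack: [230, 2]
BINARY_OP >> → 230 >> 2 = 57. Stack: [57]
STORE_FAST n → n=57. Stack: []
LOAD_CONST → push 9. Stack: [9]
LOAD_FAST a → push 23. Stack: [9, 23]
BINARY_OP & → 9 & 23 = 1. Stack: [1]
STORE_FAST x → x=1. Stack: []
LOAD_CONST → push 1. Stack: [1]
STORE_FAST k → k=1. Stack: []
LOAD_FAST_LOAD_FAST n,a → push 57,23. Stack: [57, 23]
BINARY_OP + → 57 + 23 = 80. Stack: [80]
STORE_FAST t → t=80. Stack: []
LOAD_FAST_LOAD_FAST x,a → push 1,23. Stack: [1, 23]
BINARY_OP & → 1 & 23 = 1. Stack: [1]
LOAD_CONST → push 5. Stack: [1, 5]
BINARY_OP // → 1 // 5 = 0. Stack: [0]
STORE_FAST n → n=0. Stack: []
LOAD_FAST a → push 23. Stack: [23]
LOAD_CONST → push 11. Stack: [23, 11]
BINARY_OP & → 23 & 11 = 3. Stack: [3]
LOAD_FAST x → push 1. Stack: [3, 1]
BINARY_OP + → 3 + 1 = 4. Stack: [4]
STORE_FAST w → w=4. Stack: []
LOAD_FAST w → push 4. Stack: [4]
RETURN_VALUE → return 4.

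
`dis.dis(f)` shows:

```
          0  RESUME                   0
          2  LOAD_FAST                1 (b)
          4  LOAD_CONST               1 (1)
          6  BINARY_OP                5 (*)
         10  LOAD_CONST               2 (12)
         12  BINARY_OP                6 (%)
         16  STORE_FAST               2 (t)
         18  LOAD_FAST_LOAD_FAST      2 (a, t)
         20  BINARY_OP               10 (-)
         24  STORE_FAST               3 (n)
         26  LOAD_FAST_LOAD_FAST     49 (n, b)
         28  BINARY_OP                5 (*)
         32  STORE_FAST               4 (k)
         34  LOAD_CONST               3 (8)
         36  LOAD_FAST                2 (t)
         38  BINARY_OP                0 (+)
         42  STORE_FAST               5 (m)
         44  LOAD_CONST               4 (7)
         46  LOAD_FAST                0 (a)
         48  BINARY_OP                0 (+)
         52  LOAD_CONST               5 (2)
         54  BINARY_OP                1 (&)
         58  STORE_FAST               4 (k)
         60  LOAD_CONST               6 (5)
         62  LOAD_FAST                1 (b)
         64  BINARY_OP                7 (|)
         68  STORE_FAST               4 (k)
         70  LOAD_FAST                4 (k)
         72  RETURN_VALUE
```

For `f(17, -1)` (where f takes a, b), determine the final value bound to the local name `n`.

6

LOAD_FAST b → push -1. Stack: [-1]
LOAD_CONST → push 1. Stack: [-1, 1]
BINARY_OP * → -1 * 1 = -1. Stack: [-1]
LOAD_CONST → push 12. Stack: [-1, 12]
BINARY_OP % → -1 % 12 = 11. Stack: [11]
STORE_FAST t → t=11. Stack: []
LOAD_FAST_LOAD_FAST a,t → push 17,11. Stack: [17, 11]
BINARY_OP - → 17 - 11 = 6. Stack: [6]
STORE_FAST n → n=6. Stack: []
LOAD_FAST_LOAD_FAST n,b → push 6,-1. Stack: [6, -1]
BINARY_OP * → 6 * -1 = -6. Stack: [-6]
STORE_FAST k → k=-6. Stack: []
LOAD_CONST → push 8. Stack: [8]
LOAD_FAST t → push 11. Stack: [8, 11]
BINARY_OP + → 8 + 11 = 19. Stack: [19]
STORE_FAST m → m=19. Stack: []
LOAD_CONST → push 7. Stack: [7]
LOAD_FAST a → push 17. Stack: [7, 17]
BINARY_OP + → 7 + 17 = 24. Stack: [24]
LOAD_CONST → push 2. Stack: [24, 2]
BINARY_OP & → 24 & 2 = 0. Stack: [0]
STORE_FAST k → k=0. Stack: []
LOAD_CONST → push 5. Stack: [5]
LOAD_FAST b → push -1. Stack: [5, -1]
BINARY_OP | → 5 | -1 = -1. Stack: [-1]
STORE_FAST k → k=-1. Stack: []
LOAD_FAST k → push -1. Stack: [-1]
RETURN_VALUE → return -1.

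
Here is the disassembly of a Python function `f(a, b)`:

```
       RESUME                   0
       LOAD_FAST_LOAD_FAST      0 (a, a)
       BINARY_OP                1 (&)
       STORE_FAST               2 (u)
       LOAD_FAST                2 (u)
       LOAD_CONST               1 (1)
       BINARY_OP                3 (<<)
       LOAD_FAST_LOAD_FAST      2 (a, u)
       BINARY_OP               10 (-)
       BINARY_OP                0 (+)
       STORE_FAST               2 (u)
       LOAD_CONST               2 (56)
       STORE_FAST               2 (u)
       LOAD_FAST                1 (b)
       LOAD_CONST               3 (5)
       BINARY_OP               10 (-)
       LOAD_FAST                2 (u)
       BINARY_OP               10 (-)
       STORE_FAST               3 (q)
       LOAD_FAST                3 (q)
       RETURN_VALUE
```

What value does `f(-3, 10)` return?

-51

LOAD_FAST_LOAD_FAST a,a → push -3,-3. Stack: [-3, -3]
BINARY_OP & → -3 & -3 = -3. Stack: [-3]
STORE_FAST u → u=-3. Stack: []
LOAD_FAST u → push -3. Stack: [-3]
LOAD_CONST → push 1. Stack: [-3, 1]
BINARY_OP << → -3 << 1 = -6. Stack: [-6]
LOAD_FAST_LOAD_FAST a,u → push -3,-3. Stack: [-6, -3, -3]
BINARY_OP - → -3 - -3 = 0. Stack: [-6, 0]
BINARY_OP + → -6 + 0 = -6. Stack: [-6]
STORE_FAST u → u=-6. Stack: []
LOAD_CONST → push 56. Stack: [56]
STORE_FAST u → u=56. Stack: []
LOAD_FAST b → push 10. Stack: [10]
LOAD_CONST → push 5. Stack: [10, 5]
BINARY_OP - → 10 - 5 = 5. Stack: [5]
LOAD_FAST u → push 56. Stack: [5, 56]
BINARY_OP - → 5 - 56 = -51. Stack: [-51]
STORE_FAST q → q=-51. Stack: []
LOAD_FAST q → push -51. Stack: [-51]
RETURN_VALUE → return -51.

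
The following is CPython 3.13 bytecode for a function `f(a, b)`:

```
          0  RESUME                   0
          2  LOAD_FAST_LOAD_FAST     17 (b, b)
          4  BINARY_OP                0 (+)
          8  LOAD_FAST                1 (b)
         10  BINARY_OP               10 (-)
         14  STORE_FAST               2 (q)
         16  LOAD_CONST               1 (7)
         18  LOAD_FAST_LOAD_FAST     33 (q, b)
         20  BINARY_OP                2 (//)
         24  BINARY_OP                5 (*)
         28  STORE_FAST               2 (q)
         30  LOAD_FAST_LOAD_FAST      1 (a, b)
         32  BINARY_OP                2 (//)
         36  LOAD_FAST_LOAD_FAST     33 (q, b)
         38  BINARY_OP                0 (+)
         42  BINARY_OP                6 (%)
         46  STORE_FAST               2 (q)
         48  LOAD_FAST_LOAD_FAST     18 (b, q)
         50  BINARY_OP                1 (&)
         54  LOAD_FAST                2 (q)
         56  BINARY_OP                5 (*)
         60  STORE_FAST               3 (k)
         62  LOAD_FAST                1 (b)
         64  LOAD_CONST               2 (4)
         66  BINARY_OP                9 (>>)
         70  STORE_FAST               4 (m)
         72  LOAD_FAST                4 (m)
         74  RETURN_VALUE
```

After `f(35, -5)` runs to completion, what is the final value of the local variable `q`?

1

LOAD_FAST_LOAD_FAST b,b → push -5,-5. Stack: [-5, -5]
BINARY_OP + → -5 + -5 = -10. Stack: [-10]
LOAD_FAST b → push -5. Stack: [-10, -5]
BINARY_OP - → -10 - -5 = -5. Stack: [-5]
STORE_FAST q → q=-5. Stack: []
LOAD_CONST → push 7. Stack: [7]
LOAD_FAST_LOAD_FAST q,b → push -5,-5. Stack: [7, -5, -5]
BINARY_OP // → -5 // -5 = 1. Stack: [7, 1]
BINARY_OP * → 7 * 1 = 7. Stack: [7]
STORE_FAST q → q=7. Stack: []
LOAD_FAST_LOAD_FAST a,b → push 35,-5. Stack: [35, -5]
BINARY_OP // → 35 // -5 = -7. Stack: [-7]
LOAD_FAST_LOAD_FAST q,b → push 7,-5. Stack: [-7, 7, -5]
BINARY_OP + → 7 + -5 = 2. Stack: [-7, 2]
BINARY_OP % → -7 % 2 = 1. Stack: [1]
STORE_FAST q → q=1. Stack: []
LOAD_FAST_LOAD_FAST b,q → push -5,1. Stack: [-5, 1]
BINARY_OP & → -5 & 1 = 1. Stack: [1]
LOAD_FAST q → push 1. Stack: [1, 1]
BINARY_OP * → 1 * 1 = 1. Stack: [1]
STORE_FAST k → k=1. Stack: []
LOAD_FAST b → push -5. Stack: [-5]
LOAD_CONST → push 4. Stack: [-5, 4]
BINARY_OP >> → -5 >> 4 = -1. Stack: [-1]
STORE_FAST m → m=-1. Stack: []
LOAD_FAST m → push -1. Stack: [-1]
RETURN_VALUE → return -1.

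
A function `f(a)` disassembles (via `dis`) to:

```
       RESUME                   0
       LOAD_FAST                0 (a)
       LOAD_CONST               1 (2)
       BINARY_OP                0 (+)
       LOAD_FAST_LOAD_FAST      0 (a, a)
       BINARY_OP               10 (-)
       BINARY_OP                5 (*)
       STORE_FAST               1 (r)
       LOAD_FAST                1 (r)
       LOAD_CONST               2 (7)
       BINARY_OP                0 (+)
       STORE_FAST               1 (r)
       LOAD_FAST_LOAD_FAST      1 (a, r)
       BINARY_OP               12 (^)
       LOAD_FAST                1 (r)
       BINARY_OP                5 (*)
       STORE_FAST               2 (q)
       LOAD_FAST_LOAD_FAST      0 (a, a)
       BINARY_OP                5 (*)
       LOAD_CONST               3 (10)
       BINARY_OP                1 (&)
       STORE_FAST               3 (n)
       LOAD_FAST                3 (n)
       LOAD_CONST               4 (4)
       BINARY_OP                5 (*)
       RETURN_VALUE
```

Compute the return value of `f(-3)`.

32

LOAD_FAST a → push -3. Stack: [-3]
LOAD_CONST → push 2. Stack: [-3, 2]
BINARY_OP + → -3 + 2 = -1. Stack: [-1]
LOAD_FAST_LOAD_FAST a,a → push -3,-3. Stack: [-1, -3, -3]
BINARY_OP - → -3 - -3 = 0. Stack: [-1, 0]
BINARY_OP * → -1 * 0 = 0. Stack: [0]
STORE_FAST r → r=0. Stack: []
LOAD_FAST r → push 0. Stack: [0]
LOAD_CONST → push 7. Stack: [0, 7]
BINARY_OP + → 0 + 7 = 7. Stack: [7]
STORE_FAST r → r=7. Stack: []
LOAD_FAST_LOAD_FAST a,r → push -3,7. Stack: [-3, 7]
BINARY_OP ^ → -3 ^ 7 = -6. Stack: [-6]
LOAD_FAST r → push 7. Stack: [-6, 7]
BINARY_OP * → -6 * 7 = -42. Stack: [-42]
STORE_FAST q → q=-42. Stack: []
LOAD_FAST_LOAD_FAST a,a → push -3,-3. Stack: [-3, -3]
BINARY_OP * → -3 * -3 = 9. Stack: [9]
LOAD_CONST → push 10. Stack: [9, 10]
BINARY_OP & → 9 & 10 = 8. Stack: [8]
STORE_FAST n → n=8. Stack: []
LOAD_FAST n → push 8. Stack: [8]
LOAD_CONST → push 4. Stack: [8, 4]
BINARY_OP * → 8 * 4 = 32. Stack: [32]
RETURN_VALUE → return 32.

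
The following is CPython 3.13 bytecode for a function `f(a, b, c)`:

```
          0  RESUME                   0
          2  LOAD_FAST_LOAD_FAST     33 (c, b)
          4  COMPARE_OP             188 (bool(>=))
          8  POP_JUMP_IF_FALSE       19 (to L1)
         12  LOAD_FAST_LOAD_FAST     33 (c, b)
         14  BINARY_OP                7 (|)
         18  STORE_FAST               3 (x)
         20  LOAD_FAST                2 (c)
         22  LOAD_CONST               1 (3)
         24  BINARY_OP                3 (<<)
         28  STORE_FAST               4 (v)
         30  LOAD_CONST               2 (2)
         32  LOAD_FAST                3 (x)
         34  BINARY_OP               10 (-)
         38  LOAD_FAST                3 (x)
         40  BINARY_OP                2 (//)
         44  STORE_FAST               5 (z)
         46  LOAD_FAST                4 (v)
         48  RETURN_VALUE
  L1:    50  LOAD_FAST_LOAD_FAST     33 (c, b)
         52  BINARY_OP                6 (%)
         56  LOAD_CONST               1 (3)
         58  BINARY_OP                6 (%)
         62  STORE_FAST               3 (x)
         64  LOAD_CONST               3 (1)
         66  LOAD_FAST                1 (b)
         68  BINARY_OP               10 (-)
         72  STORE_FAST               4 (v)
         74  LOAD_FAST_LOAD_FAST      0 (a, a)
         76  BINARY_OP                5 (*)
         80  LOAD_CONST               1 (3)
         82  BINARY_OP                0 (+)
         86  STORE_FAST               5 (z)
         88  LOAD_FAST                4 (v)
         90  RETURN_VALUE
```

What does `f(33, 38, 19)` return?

LOAD_FAST_LOAD_FAST c,b → push 19,38. Stack: [19, 38]
COMPARE_OP bool(>=) → 19 vs 38 = False. Stack: [False]
POP_JUMP_IF_FALSE → pop False; jump. Stack: []
LOAD_FAST_LOAD_FAST c,b → push 19,38. Stack: [19, 38]
BINARY_OP % → 19 % 38 = 19. Stack: [19]
LOAD_CONST → push 3. Stack: [19, 3]
BINARY_OP % → 19 % 3 = 1. Stack: [1]
STORE_FAST x → x=1. Stack: []
LOAD_CONST → push 1. Stack: [1]
LOAD_FAST b → push 38. Stack: [1, 38]
BINARY_OP - → 1 - 38 = -37. Stack: [-37]
STORE_FAST v → v=-37. Stack: []
LOAD_FAST_LOAD_FAST a,a → push 33,33. Stack: [33, 33]
BINARY_OP * → 33 * 33 = 1089. Stack: [1089]
LOAD_CONST → push 3. Stack: [1089, 3]
BINARY_OP + → 1089 + 3 = 1092. Stack: [1092]
STORE_FAST z → z=1092. Stack: []
LOAD_FAST v → push -37. Stack: [-37]
RETURN_VALUE → return -37.

-37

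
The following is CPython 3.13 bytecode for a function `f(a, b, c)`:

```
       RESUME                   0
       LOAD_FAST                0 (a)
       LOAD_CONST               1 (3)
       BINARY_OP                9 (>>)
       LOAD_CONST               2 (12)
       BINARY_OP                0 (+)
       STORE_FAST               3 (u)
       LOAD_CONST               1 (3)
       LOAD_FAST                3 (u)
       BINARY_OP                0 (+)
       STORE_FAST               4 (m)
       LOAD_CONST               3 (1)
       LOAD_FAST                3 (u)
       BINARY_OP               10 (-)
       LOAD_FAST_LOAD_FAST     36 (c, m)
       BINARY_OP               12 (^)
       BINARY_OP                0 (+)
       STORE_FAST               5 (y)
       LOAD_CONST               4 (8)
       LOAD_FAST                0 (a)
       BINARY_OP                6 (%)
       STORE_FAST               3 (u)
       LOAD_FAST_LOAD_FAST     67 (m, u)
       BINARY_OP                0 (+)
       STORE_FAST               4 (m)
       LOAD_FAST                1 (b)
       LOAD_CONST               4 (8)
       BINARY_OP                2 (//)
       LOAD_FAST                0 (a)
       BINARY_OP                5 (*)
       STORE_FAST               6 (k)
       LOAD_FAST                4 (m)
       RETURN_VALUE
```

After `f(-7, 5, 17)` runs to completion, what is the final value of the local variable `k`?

0

LOAD_FAST a → push -7. Stack: [-7]
LOAD_CONST → push 3. Stack: [-7, 3]
BINARY_OP >> → -7 >> 3 = -1. Stack: [-1]
LOAD_CONST → push 12. Stack: [-1, 12]
BINARY_OP + → -1 + 12 = 11. Stack: [11]
STORE_FAST u → u=11. Stack: []
LOAD_CONST → push 3. Stack: [3]
LOAD_FAST u → push 11. Stack: [3, 11]
BINARY_OP + → 3 + 11 = 14. Stack: [14]
STORE_FAST m → m=14. Stack: []
LOAD_CONST → push 1. Stack: [1]
LOAD_FAST u → push 11. Stack: [1, 11]
BINARY_OP - → 1 - 11 = -10. Stack: [-10]
LOAD_FAST_LOAD_FAST c,m → push 17,14. Stack: [-10, 17, 14]
BINARY_OP ^ → 17 ^ 14 = 31. Stack: [-10, 31]
BINARY_OP + → -10 + 31 = 21. Stack: [21]
STORE_FAST y → y=21. Stack: []
LOAD_CONST → push 8. Stack: [8]
LOAD_FAST a → push -7. Stack: [8, -7]
BINARY_OP % → 8 % -7 = -6. Stack: [-6]
STORE_FAST u → u=-6. Stack: []
LOAD_FAST_LOAD_FAST m,u → push 14,-6. Stack: [14, -6]
BINARY_OP + → 14 + -6 = 8. Stack: [8]
STORE_FAST m → m=8. Stack: []
LOAD_FAST b → push 5. Stack: [5]
LOAD_CONST → push 8. Stack: [5, 8]
BINARY_OP // → 5 // 8 = 0. Stack: [0]
LOAD_FAST a → push -7. Stack: [0, -7]
BINARY_OP * → 0 * -7 = 0. Stack: [0]
STORE_FAST k → k=0. Stack: []
LOAD_FAST m → push 8. Stack: [8]
RETURN_VALUE → return 8.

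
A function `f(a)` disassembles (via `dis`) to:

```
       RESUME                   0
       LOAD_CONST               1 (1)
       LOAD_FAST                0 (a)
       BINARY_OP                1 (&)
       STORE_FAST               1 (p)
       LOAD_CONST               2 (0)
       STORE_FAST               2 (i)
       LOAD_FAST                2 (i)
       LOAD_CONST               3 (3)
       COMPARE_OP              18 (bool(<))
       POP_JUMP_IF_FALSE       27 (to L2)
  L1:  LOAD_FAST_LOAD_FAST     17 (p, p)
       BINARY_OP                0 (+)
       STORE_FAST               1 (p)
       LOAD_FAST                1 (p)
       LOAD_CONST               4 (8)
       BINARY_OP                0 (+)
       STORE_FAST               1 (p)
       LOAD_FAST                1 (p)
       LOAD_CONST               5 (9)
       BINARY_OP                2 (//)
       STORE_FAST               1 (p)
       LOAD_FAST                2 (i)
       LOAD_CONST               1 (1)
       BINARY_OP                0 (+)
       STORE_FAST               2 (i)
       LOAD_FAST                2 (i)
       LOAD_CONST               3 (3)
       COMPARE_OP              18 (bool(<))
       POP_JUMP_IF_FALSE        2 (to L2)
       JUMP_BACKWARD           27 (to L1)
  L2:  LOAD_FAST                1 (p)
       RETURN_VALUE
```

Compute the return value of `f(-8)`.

0

LOAD_CONST → push 1. Stack: [1]
LOAD_FAST a → push -8. Stack: [1, -8]
BINARY_OP & → 1 & -8 = 0. Stack: [0]
STORE_FAST p → p=0. Stack: []
LOAD_CONST → push 0. Stack: [0]
STORE_FAST i → i=0. Stack: []
LOAD_FAST i → push 0. Stack: [0]
LOAD_CONST → push 3. Stack: [0, 3]
COMPARE_OP bool(<) → 0 vs 3 = True. Stack: [True]
POP_JUMP_IF_FALSE → pop True; no jump. Stack: []
LOAD_FAST_LOAD_FAST p,p → push 0,0. Stack: [0, 0]
BINARY_OP + → 0 + 0 = 0. Stack: [0]
STORE_FAST p → p=0. Stack: []
LOAD_FAST p → push 0. Stack: [0]
LOAD_CONST → push 8. Stack: [0, 8]
BINARY_OP + → 0 + 8 = 8. Stack: [8]
STORE_FAST p → p=8. Stack: []
LOAD_FAST p → push 8. Stack: [8]
LOAD_CONST → push 9. Stack: [8, 9]
BINARY_OP // → 8 // 9 = 0. Stack: [0]
STORE_FAST p → p=0. Stack: []
LOAD_FAST i → push 0. Stack: [0]
LOAD_CONST → push 1. Stack: [0, 1]
BINARY_OP + → 0 + 1 = 1. Stack: [1]
STORE_FAST i → i=1. Stack: []
LOAD_FAST i → push 1. Stack: [1]
LOAD_CONST → push 3. Stack: [1, 3]
COMPARE_OP bool(<) → 1 vs 3 = True. Stack: [True]
POP_JUMP_IF_FALSE → pop True; no jump. Stack: []
LOAD_FAST_LOAD_FAST p,p → push 0,0. Stack: [0, 0]
BINARY_OP + → 0 + 0 = 0. Stack: [0]
STORE_FAST p → p=0. Stack: []
LOAD_FAST p → push 0. Stack: [0]
LOAD_CONST → push 8. Stack: [0, 8]
BINARY_OP + → 0 + 8 = 8. Stack: [8]
STORE_FAST p → p=8. Stack: []
LOAD_FAST p → push 8. Stack: [8]
LOAD_CONST → push 9. Stack: [8, 9]
BINARY_OP // → 8 // 9 = 0. Stack: [0]
STORE_FAST p → p=0. Stack: []
LOAD_FAST i → push 1. Stack: [1]
LOAD_CONST → push 1. Stack: [1, 1]
BINARY_OP + → 1 + 1 = 2. Stack: [2]
STORE_FAST i → i=2. Stack: []
LOAD_FAST i → push 2. Stack: [2]
LOAD_CONST → push 3. Stack: [2, 3]
COMPARE_OP bool(<) → 2 vs 3 = True. Stack: [True]
POP_JUMP_IF_FALSE → pop True; no jump. Stack: []
LOAD_FAST_LOAD_FAST p,p → push 0,0. Stack: [0, 0]
BINARY_OP + → 0 + 0 = 0. Stack: [0]
STORE_FAST p → p=0. Stack: []
LOAD_FAST p → push 0. Stack: [0]
LOAD_CONST → push 8. Stack: [0, 8]
BINARY_OP + → 0 + 8 = 8. Stack: [8]
STORE_FAST p → p=8. Stack: []
LOAD_FAST p → push 8. Stack: [8]
LOAD_CONST → push 9. Stack: [8, 9]
BINARY_OP // → 8 // 9 = 0. Stack: [0]
STORE_FAST p → p=0. Stack: []
LOAD_FAST i → push 2. Stack: [2]
LOAD_CONST → push 1. Stack: [2, 1]
BINARY_OP + → 2 + 1 = 3. Stack: [3]
STORE_FAST i → i=3. Stack: []
LOAD_FAST i → push 3. Stack: [3]
LOAD_CONST → push 3. Stack: [3, 3]
COMPARE_OP bool(<) → 3 vs 3 = False. Stack: [False]
POP_JUMP_IF_FALSE → pop False; jump. Stack: []
LOAD_FAST p → push 0. Stack: [0]
RETURN_VALUE → return 0.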